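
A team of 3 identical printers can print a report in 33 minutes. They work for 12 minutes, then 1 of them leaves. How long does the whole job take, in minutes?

87/2 minutes

One printer does 1/99 of the job per minute.
After 12 minutes with 3 printers, 4/11 is done (7/11 left).
With 2 printers the rate is 2/99, so the rest takes 7/11 ÷ 2/99 = 63/2 minutes.
Total = 12 + 63/2 = 87/2 minutes.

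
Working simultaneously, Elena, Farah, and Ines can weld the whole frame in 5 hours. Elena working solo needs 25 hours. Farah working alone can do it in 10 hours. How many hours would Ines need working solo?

50/3 hours

Combined rate is 1/5 per hour.
Known contribution: 1/25 + 1/10 = (2 + 5)/50 = 7/50 per hour.
So Ines's rate is 1/5 − 7/50 = 3/50, meaning 50/3 hours alone.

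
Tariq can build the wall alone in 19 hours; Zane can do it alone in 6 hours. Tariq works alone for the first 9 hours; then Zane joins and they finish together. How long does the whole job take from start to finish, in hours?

57/5 hours

In 9 hours Tariq does 9/19 of the job, leaving 10/19.
Tariq and Zane together work at 25/114 per hour, so finishing takes 10/19 ÷ 25/114 = 12/5 hours.
Total time = 9 + 12/5 = 57/5 hours.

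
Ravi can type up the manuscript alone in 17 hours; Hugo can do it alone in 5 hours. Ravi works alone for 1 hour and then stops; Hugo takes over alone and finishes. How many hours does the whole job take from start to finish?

In 1 hour Ravi does 1/17 of the job, leaving 16/17.
Hugo works at 1/5 per hour, so finishing takes 16/17 ÷ 1/5 = 80/17 hours.
Total time = 1 + 80/17 = 97/17 hours.

97/17 hours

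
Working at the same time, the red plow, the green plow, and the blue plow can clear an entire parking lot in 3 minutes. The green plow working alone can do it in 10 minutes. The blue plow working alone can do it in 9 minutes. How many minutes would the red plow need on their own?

Combined rate is 1/3 per minute.
Known contribution: 1/10 + 1/9 = (9 + 10)/90 = 19/90 per minute.
So the red plow's rate is 1/3 − 19/90 = 11/90, meaning 90/11 minutes alone.

90/11 minutes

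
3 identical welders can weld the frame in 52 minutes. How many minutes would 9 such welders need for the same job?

52/3 minutes

Total work is 3·52 = 156 welder-minutes.
With 9 welders: 156/9 = 52/3 minutes.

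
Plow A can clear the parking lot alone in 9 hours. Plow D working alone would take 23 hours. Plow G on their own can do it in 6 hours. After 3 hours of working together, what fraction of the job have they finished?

Combined rate: 1/9 + 1/23 + 1/6 = (46 + 18 + 69)/414 = 133/414 per hour.
In 3 hours they complete 3·133/414 = 133/138 of the job.

133/138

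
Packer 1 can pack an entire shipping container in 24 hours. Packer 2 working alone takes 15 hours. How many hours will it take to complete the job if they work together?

Combined rate: 1/24 + 1/15 = (5 + 8)/120 = 13/120 per hour.
Time = 1 ÷ (13/120) = 120/13 hours.

120/13 hours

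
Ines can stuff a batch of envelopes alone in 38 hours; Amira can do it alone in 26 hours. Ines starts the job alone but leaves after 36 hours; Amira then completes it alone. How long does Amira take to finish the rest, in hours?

In 36 hours Ines does 36/38 = 18/19 of the job, leaving 1/19.
Amira works at 1/26 per hour, so finishing takes 1/19 ÷ 1/26 = 26/19 hours.

26/19 hours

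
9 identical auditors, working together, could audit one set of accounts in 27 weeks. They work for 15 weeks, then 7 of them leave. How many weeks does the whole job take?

69 weeks

One auditor does 1/243 of the job per week.
After 15 weeks with 9 auditors, 5/9 is done (4/9 left).
With 2 auditors the rate is 2/243, so the rest takes 4/9 ÷ 2/243 = 54 weeks.
Total = 15 + 54 = 69 weeks.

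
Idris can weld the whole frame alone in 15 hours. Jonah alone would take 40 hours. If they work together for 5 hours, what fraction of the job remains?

13/24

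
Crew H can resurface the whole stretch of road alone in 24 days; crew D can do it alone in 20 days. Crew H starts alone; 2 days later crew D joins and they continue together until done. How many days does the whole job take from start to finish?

In 2 days crew H does 2/24 = 1/12 of the job, leaving 11/12.
Crew H and crew D together work at 11/120 per day, so finishing takes 11/12 ÷ 11/120 = 10 days.
Total time = 2 + 10 = 12 days.

12 days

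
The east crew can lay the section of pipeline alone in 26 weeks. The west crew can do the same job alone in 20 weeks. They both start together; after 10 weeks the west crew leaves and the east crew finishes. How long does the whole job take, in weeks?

In the first 10 weeks the combined rate is 23/260, so 23/26 of the job is done, leaving 3/26.
After the west crew leaves the rate is 1/26 per week; the remaining 3/26 takes 3 weeks.
Total = 10 + 3 = 13 weeks.

13 weeks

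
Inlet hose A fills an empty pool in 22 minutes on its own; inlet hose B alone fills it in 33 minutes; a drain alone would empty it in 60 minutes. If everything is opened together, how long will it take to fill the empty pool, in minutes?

220/13 minutes

Net rate = 1/22 + 1/33 − 1/60 = (30 + 20 − 11)/660 = 39/660 = 13/220 per minute.
Filling time = 1 ÷ (13/220) = 220/13 minutes.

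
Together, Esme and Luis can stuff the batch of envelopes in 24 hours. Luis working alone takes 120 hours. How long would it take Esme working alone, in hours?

30 hours

Combined rate is 1/24 per hour.
Known contribution: 1/120 per hour.
So Esme's rate is 1/24 − 1/120 = 1/30, meaning 30 hours alone.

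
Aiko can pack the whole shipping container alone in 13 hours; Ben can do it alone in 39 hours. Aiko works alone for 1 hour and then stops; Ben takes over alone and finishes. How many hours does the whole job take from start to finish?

In 1 hour Aiko does 1/13 of the job, leaving 12/13.
Ben works at 1/39 per hour, so finishing takes 12/13 ÷ 1/39 = 36 hours.
Total time = 1 + 36 = 37 hours.

37 hours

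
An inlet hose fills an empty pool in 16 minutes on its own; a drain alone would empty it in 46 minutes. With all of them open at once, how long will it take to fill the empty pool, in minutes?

Net rate = 1/16 − 1/46 = (23 − 8)/368 = 15/368 per minute.
Filling time = 1 ÷ (15/368) = 368/15 minutes.

368/15 minutes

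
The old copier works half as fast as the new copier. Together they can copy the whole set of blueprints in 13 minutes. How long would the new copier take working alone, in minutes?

39/2 minutes

Let the new copier's rate be r; then the old copier's rate is (1/2)r, so together (1/2 + 1)r = (3/2)r = 1/13.
Thus r = 2/39 per minute.
The new copier alone: 39/2 minutes; the old copier alone: 39 minutes.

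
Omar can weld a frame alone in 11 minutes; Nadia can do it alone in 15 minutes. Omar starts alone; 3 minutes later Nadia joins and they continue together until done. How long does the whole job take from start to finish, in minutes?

In 3 minutes Omar does 3/11 of the job, leaving 8/11.
Omar and Nadia together work at 26/165 per minute, so finishing takes 8/11 ÷ 26/165 = 60/13 minutes.
Total time = 3 + 60/13 = 99/13 minutes.

99/13 minutes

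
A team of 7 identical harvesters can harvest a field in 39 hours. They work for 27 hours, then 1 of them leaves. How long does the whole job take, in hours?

One harvester does 1/273 of the job per hour.
After 27 hours with 7 harvesters, 9/13 is done (4/13 left).
With 6 harvesters the rate is 6/273 = 2/91, so the rest takes 4/13 ÷ 2/91 = 14 hours.
Total = 27 + 14 = 41 hours.

41 hours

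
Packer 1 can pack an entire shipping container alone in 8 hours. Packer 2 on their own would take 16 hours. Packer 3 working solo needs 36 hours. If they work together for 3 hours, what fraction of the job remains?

Combined rate: 1/8 + 1/16 + 1/36 = (18 + 9 + 4)/144 = 31/144 per hour.
In 3 hours they complete 3·31/144 = 31/48 of the job.
So 17/48 remains.

17/48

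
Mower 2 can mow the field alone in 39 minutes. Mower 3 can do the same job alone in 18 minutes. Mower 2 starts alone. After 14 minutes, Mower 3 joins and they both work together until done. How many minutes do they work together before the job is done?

150/19 minutes

In the first 14 minutes Mower 2 alone does 14/39 of the job, leaving 25/39.
Once everyone is working, combined rate: 1/39 + 1/18 = (6 + 13)/234 = 19/234 per minute.
Remaining 25/39 at 19/234 per minute takes 150/19 minutes.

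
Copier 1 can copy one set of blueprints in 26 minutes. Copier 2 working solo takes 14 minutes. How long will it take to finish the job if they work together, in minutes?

91/10 minutes

With two workers the combined time is the product over the sum: 26·14/(26+14) = 364/40 = 91/10 minutes.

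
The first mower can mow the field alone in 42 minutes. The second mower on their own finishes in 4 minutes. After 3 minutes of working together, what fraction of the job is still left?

5/28

Combined rate: 1/42 + 1/4 = (2 + 21)/84 = 23/84 per minute.
In 3 minutes they complete 3·23/84 = 23/28 of the job.
So 5/28 remains.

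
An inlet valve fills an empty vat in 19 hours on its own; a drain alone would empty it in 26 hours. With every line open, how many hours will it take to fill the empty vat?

494/7 hours

Net rate = 1/19 − 1/26 = (26 − 19)/494 = 7/494 per hour.
Filling time = 1 ÷ (7/494) = 494/7 hours.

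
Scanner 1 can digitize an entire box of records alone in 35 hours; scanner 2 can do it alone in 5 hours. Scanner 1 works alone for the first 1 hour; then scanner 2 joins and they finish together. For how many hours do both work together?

17/4 hours

In 1 hour scanner 1 does 1/35 of the job, leaving 34/35.
Scanner 1 and scanner 2 together work at 8/35 per hour, so finishing takes 34/35 ÷ 8/35 = 17/4 hours.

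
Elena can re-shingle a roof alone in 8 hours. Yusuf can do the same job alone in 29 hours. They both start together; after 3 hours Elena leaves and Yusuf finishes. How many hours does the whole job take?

145/8 hours

In the first 3 hours the combined rate is 37/232, so 111/232 of the job is done, leaving 121/232.
After Elena leaves the rate is 1/29 per hour; the remaining 121/232 takes 121/8 hours.
Total = 3 + 121/8 = 145/8 hours.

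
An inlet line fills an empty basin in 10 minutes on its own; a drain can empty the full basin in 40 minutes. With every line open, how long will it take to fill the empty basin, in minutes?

40/3 minutes

Net rate = 1/10 − 1/40 = (4 − 1)/40 = 3/40 per minute.
Filling time = 1 ÷ (3/40) = 40/3 minutes.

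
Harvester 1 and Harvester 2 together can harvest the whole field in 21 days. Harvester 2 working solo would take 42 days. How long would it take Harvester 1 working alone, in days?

42 days

Combined rate is 1/21 per day.
Known contribution: 1/42 per day.
So Harvester 1's rate is 1/21 − 1/42 = 1/42, meaning 42 days alone.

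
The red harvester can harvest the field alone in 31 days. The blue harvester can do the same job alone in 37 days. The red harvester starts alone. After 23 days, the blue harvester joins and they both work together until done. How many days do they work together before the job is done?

74/17 days

In the first 23 days the red harvester alone does 23/31 of the job, leaving 8/31.
Once everyone is working, combined rate: 1/31 + 1/37 = (37 + 31)/1147 = 68/1147 per day.
Remaining 8/31 at 68/1147 per day takes 74/17 days.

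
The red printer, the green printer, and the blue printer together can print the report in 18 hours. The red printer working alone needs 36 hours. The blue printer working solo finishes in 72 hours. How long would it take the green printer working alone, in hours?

Combined rate is 1/18 per hour.
Known contribution: 1/36 + 1/72 = (2 + 1)/72 = 3/72 = 1/24 per hour.
So the green printer's rate is 1/18 − 1/24 = 1/72, meaning 72 hours alone.

72 hours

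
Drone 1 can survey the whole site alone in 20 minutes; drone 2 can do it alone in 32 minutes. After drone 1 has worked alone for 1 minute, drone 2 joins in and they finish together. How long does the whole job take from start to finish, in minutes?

In 1 minute drone 1 does 1/20 of the job, leaving 19/20.
Drone 1 and drone 2 together work at 13/160 per minute, so finishing takes 19/20 ÷ 13/160 = 152/13 minutes.
Total time = 1 + 152/13 = 165/13 minutes.

165/13 minutes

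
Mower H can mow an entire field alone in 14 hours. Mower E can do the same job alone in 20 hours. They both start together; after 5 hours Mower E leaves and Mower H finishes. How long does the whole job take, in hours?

21/2 hours

In the first 5 hours the combined rate is 17/140, so 17/28 of the job is done, leaving 11/28.
After Mower E leaves the rate is 1/14 per hour; the remaining 11/28 takes 11/2 hours.
Total = 5 + 11/2 = 21/2 hours.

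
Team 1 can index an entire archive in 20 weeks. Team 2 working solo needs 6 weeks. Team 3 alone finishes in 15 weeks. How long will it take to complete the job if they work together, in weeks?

Combined rate: 1/20 + 1/6 + 1/15 = (3 + 10 + 4)/60 = 17/60 per week.
Time = 1 ÷ (17/60) = 60/17 weeks.

60/17 weeks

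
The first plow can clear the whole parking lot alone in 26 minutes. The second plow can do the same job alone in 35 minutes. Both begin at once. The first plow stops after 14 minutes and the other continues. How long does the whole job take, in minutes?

In the first 14 minutes the combined rate is 61/910, so 61/65 of the job is done, leaving 4/65.
After the first plow leaves the rate is 1/35 per minute; the remaining 4/65 takes 28/13 minutes.
Total = 14 + 28/13 = 210/13 minutes.

210/13 minutes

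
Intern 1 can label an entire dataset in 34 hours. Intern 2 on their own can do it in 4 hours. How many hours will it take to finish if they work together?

Combined rate: 1/34 + 1/4 = (2 + 17)/68 = 19/68 per hour.
Time = 1 ÷ (19/68) = 68/19 hours.

68/19 hours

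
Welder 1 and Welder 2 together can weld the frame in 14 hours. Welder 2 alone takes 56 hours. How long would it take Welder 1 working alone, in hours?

56/3 hours

Combined rate is 1/14 per hour.
Known contribution: 1/56 per hour.
So Welder 1's rate is 1/14 − 1/56 = 3/56, meaning 56/3 hours alone.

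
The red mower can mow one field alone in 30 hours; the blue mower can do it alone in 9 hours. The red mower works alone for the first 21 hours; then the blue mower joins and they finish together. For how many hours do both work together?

27/13 hours

In 21 hours the red mower does 21/30 = 7/10 of the job, leaving 3/10.
The red mower and the blue mower together work at 13/90 per hour, so finishing takes 3/10 ÷ 13/90 = 27/13 hours.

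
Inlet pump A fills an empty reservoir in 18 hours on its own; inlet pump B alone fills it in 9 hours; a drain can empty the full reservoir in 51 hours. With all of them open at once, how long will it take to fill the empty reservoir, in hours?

Net rate = 1/18 + 1/9 − 1/51 = (17 + 34 − 6)/306 = 45/306 = 5/34 per hour.
Filling time = 1 ÷ (5/34) = 34/5 hours.

34/5 hours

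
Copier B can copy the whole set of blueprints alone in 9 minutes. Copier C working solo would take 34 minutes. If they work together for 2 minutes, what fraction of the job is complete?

Combined rate: 1/9 + 1/34 = (34 + 9)/306 = 43/306 per minute.
In 2 minutes they complete 2·43/306 = 43/153 of the job.

43/153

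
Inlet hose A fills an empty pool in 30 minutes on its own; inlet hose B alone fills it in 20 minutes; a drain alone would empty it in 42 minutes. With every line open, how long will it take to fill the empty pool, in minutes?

84/5 minutes

Net rate = 1/30 + 1/20 − 1/42 = (14 + 21 − 10)/420 = 25/420 = 5/84 per minute.
Filling time = 1 ÷ (5/84) = 84/5 minutes.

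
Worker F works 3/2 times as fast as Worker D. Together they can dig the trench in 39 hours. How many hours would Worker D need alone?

Let Worker D's rate be r; then Worker F's rate is (3/2)r, so together (3/2 + 1)r = (5/2)r = 1/39.
Thus r = 2/195 per hour.
Worker D alone: 195/2 hours; Worker F alone: 65 hours.

195/2 hours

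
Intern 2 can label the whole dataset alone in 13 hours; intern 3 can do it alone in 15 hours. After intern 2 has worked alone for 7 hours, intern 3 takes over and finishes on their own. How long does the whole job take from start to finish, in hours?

In 7 hours intern 2 does 7/13 of the job, leaving 6/13.
Intern 3 works at 1/15 per hour, so finishing takes 6/13 ÷ 1/15 = 90/13 hours.
Total time = 7 + 90/13 = 181/13 hours.

181/13 hours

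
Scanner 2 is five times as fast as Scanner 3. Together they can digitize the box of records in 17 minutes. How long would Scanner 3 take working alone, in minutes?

102 minutes

Let Scanner 3's rate be r; then Scanner 2's rate is 5r, so together (5 + 1)r = 6r = 1/17.
Thus r = 1/102 per minute.
Scanner 3 alone: 102 minutes; Scanner 2 alone: 102/5 minutes.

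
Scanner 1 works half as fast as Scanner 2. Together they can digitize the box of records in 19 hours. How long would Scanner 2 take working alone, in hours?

Let Scanner 2's rate be r; then Scanner 1's rate is (1/2)r, so together (1/2 + 1)r = (3/2)r = 1/19.
Thus r = 2/57 per hour.
Scanner 2 alone: 57/2 hours; Scanner 1 alone: 57 hours.

57/2 hours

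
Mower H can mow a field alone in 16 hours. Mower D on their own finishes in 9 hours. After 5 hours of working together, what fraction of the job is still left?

19/144

Combined rate: 1/16 + 1/9 = (9 + 16)/144 = 25/144 per hour.
In 5 hours they complete 5·25/144 = 125/144 of the job.
So 19/144 remains.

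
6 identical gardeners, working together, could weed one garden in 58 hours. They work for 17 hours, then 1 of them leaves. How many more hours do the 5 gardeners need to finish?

246/5 hours

One gardener does 1/348 of the job per hour.
After 17 hours with 6 gardeners, 17/58 is done (41/58 left).
With 5 gardeners the rate is 5/348, so the rest takes 41/58 ÷ 5/348 = 246/5 hours.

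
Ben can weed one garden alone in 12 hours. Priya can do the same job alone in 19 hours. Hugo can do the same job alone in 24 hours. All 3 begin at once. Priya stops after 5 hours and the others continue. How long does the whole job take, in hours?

112/19 hours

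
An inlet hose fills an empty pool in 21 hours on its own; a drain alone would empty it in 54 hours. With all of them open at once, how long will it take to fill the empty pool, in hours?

Net rate = 1/21 − 1/54 = (18 − 7)/378 = 11/378 per hour.
Filling time = 1 ÷ (11/378) = 378/11 hours.

378/11 hours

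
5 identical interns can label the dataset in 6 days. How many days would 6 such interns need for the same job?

Total work is 5·6 = 30 intern-days.
With 6 interns: 30/6 = 5 days.

5 days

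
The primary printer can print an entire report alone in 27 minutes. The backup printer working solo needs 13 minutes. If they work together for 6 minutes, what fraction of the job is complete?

Combined rate: 1/27 + 1/13 = (13 + 27)/351 = 40/351 per minute.
In 6 minutes they complete 6·40/351 = 80/117 of the job.

80/117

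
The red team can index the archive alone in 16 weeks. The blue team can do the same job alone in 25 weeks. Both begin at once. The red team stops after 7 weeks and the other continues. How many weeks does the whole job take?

In the first 7 weeks the combined rate is 41/400, so 287/400 of the job is done, leaving 113/400.
After the red team leaves the rate is 1/25 per week; the remaining 113/400 takes 113/16 weeks.
Total = 7 + 113/16 = 225/16 weeks.

225/16 weeks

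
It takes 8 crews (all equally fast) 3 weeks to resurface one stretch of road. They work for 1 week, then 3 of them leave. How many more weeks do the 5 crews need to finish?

One crew does 1/24 of the job per week.
After 1 week with 8 crews, 1/3 is done (2/3 left).
With 5 crews the rate is 5/24, so the rest takes 2/3 ÷ 5/24 = 16/5 weeks.

16/5 weeks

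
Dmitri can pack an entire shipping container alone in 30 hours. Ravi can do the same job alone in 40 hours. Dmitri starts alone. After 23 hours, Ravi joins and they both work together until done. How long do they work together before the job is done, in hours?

In the first 23 hours Dmitri alone does 23/30 of the job, leaving 7/30.
Once everyone is working, combined rate: 1/30 + 1/40 = (4 + 3)/120 = 7/120 per hour.
Remaining 7/30 at 7/120 per hour takes 4 hours.

4 hours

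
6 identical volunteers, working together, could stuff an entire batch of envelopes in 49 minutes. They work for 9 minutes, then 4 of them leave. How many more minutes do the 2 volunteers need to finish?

One volunteer does 1/294 of the job per minute.
After 9 minutes with 6 volunteers, 9/49 is done (40/49 left).
With 2 volunteers the rate is 2/294 = 1/147, so the rest takes 40/49 ÷ 1/147 = 120 minutes.

120 minutes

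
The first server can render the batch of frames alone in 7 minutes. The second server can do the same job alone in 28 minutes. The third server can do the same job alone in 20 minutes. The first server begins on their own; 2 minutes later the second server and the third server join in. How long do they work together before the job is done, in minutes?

25/8 minutes

In the first 2 minutes the first server alone does 2/7 of the job, leaving 5/7.
Once everyone is working, combined rate: 1/7 + 1/28 + 1/20 = (20 + 5 + 7)/140 = 32/140 = 8/35 per minute.
Remaining 5/7 at 8/35 per minute takes 25/8 minutes.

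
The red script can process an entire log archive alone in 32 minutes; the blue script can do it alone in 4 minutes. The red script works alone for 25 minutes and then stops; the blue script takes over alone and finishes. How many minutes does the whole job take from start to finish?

207/8 minutes

In 25 minutes the red script does 25/32 of the job, leaving 7/32.
The blue script works at 1/4 per minute, so finishing takes 7/32 ÷ 1/4 = 7/8 minutes.
Total time = 25 + 7/8 = 207/8 minutes.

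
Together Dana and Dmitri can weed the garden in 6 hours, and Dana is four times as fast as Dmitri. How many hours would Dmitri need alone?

30 hours

Let Dmitri's rate be r; then Dana's rate is 4r, so together (4 + 1)r = 5r = 1/6.
Thus r = 1/30 per hour.
Dmitri alone: 30 hours; Dana alone: 15/2 hours.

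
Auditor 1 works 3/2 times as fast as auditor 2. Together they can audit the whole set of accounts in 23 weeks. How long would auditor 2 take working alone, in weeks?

Let auditor 2's rate be r; then auditor 1's rate is (3/2)r, so together (3/2 + 1)r = (5/2)r = 1/23.
Thus r = 2/115 per week.
Auditor 2 alone: 115/2 weeks; auditor 1 alone: 115/3 weeks.

115/2 weeks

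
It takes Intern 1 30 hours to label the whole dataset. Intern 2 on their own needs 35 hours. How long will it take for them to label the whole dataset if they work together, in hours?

210/13 hours

With two workers the combined time is the product over the sum: 30·35/(30+35) = 1050/65 = 210/13 hours.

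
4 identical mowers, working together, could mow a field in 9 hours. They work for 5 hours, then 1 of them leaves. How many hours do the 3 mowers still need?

One mower does 1/36 of the job per hour.
After 5 hours with 4 mowers, 5/9 is done (4/9 left).
With 3 mowers the rate is 3/36 = 1/12, so the rest takes 4/9 ÷ 1/12 = 16/3 hours.

16/3 hours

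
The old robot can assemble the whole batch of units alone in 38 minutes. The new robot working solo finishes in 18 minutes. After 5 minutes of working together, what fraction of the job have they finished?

70/171

Combined rate: 1/38 + 1/18 = (9 + 19)/342 = 28/342 = 14/171 per minute.
In 5 minutes they complete 5·14/171 = 70/171 of the job.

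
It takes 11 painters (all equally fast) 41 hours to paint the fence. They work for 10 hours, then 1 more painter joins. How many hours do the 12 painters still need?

One painter does 1/451 of the job per hour.
After 10 hours with 11 painters, 10/41 is done (31/41 left).
With 12 painters the rate is 12/451, so the rest takes 31/41 ÷ 12/451 = 341/12 hours.

341/12 hours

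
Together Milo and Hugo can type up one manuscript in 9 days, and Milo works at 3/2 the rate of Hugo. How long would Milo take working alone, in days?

Let Hugo's rate be r; then Milo's rate is (3/2)r, so together (3/2 + 1)r = (5/2)r = 1/9.
Thus r = 2/45 per day.
Hugo alone: 45/2 days; Milo alone: 15 days.

15 days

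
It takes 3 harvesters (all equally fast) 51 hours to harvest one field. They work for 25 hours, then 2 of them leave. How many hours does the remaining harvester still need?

One harvester does 1/153 of the job per hour.
After 25 hours with 3 harvesters, 25/51 is done (26/51 left).
With 1 harvester the rate is 1/153, so the rest takes 26/51 ÷ 1/153 = 78 hours.

78 hours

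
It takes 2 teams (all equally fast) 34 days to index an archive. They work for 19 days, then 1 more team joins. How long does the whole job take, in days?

One team does 1/68 of the job per day.
After 19 days with 2 teams, 19/34 is done (15/34 left).
With 3 teams the rate is 3/68, so the rest takes 15/34 ÷ 3/68 = 10 days.
Total = 19 + 10 = 29 days.

29 days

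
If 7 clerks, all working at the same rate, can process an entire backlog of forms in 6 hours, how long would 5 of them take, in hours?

Total work is 7·6 = 42 clerk-hours.
With 5 clerks: 42/5 hours.

42/5 hours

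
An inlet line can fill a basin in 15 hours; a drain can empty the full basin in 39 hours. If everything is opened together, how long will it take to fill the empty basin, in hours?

Net rate = 1/15 − 1/39 = (13 − 5)/195 = 8/195 per hour.
Filling time = 1 ÷ (8/195) = 195/8 hours.

195/8 hours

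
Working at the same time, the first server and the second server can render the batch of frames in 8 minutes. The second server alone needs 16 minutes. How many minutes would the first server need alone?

Combined rate is 1/8 per minute.
Known contribution: 1/16 per minute.
So the first server's rate is 1/8 − 1/16 = 1/16, meaning 16 minutes alone.

16 minutes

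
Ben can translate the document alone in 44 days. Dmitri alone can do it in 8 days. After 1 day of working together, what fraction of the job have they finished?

Combined rate: 1/44 + 1/8 = (2 + 11)/88 = 13/88 per day.
In 1 day they complete 1·13/88 = 13/88 of the job.

13/88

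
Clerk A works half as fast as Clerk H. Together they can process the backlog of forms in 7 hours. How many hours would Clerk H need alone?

21/2 hours

Let Clerk H's rate be r; then Clerk A's rate is (1/2)r, so together (1/2 + 1)r = (3/2)r = 1/7.
Thus r = 2/21 per hour.
Clerk H alone: 21/2 hours; Clerk A alone: 21 hours.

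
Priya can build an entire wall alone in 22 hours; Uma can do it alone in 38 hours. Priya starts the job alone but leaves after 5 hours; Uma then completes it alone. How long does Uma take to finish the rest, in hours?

In 5 hours Priya does 5/22 of the job, leaving 17/22.
Uma works at 1/38 per hour, so finishing takes 17/22 ÷ 1/38 = 323/11 hours.

323/11 hours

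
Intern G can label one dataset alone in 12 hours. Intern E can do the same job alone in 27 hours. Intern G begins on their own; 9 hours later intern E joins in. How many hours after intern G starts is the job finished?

144/13 hours

In the first 9 hours intern G alone does 9/12 = 3/4 of the job, leaving 1/4.
Once everyone is working, combined rate: 1/12 + 1/27 = (9 + 4)/108 = 13/108 per hour.
Remaining 1/4 at 13/108 per hour takes 27/13 hours.
Total from the start = 9 + 27/13 = 144/13 hours.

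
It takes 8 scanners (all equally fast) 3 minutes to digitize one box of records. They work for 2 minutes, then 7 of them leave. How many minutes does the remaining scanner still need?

8 minutes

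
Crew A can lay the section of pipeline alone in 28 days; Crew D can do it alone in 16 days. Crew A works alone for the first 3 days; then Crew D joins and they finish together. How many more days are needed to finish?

100/11 days

In 3 days Crew A does 3/28 of the job, leaving 25/28.
Crew A and Crew D together work at 11/112 per day, so finishing takes 25/28 ÷ 11/112 = 100/11 days.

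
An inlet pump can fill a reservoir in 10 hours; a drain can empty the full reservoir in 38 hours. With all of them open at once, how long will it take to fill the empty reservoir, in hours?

95/7 hours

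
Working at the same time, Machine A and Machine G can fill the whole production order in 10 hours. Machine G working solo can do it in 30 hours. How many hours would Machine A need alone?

15 hours

Combined rate is 1/10 per hour.
Known contribution: 1/30 per hour.
So Machine A's rate is 1/10 − 1/30 = 1/15, meaning 15 hours alone.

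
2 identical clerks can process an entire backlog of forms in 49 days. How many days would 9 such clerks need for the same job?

98/9 days

Total work is 2·49 = 98 clerk-days.
With 9 clerks: 98/9 days.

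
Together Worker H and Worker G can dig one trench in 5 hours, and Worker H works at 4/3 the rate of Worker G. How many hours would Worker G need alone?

Let Worker G's rate be r; then Worker H's rate is (4/3)r, so together (4/3 + 1)r = (7/3)r = 1/5.
Thus r = 3/35 per hour.
Worker G alone: 35/3 hours; Worker H alone: 35/4 hours.

35/3 hours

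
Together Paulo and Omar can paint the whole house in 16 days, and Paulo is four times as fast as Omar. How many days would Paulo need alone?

20 days

Let Omar's rate be r; then Paulo's rate is 4r, so together (4 + 1)r = 5r = 1/16.
Thus r = 1/80 per day.
Omar alone: 80 days; Paulo alone: 20 days.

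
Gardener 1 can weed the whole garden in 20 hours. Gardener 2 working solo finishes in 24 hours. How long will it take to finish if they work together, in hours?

120/11 hours

Combined rate: 1/20 + 1/24 = (6 + 5)/120 = 11/120 per hour.
Time = 1 ÷ (11/120) = 120/11 hours.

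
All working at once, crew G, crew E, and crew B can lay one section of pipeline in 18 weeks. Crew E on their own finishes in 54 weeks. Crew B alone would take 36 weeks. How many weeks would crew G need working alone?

Combined rate is 1/18 per week.
Known contribution: 1/54 + 1/36 = (2 + 3)/108 = 5/108 per week.
So crew G's rate is 1/18 − 5/108 = 1/108, meaning 108 weeks alone.

108 weeks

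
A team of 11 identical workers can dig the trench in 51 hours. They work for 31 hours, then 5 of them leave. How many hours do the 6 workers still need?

110/3 hours

One worker does 1/561 of the job per hour.
After 31 hours with 11 workers, 31/51 is done (20/51 left).
With 6 workers the rate is 6/561 = 2/187, so the rest takes 20/51 ÷ 2/187 = 110/3 hours.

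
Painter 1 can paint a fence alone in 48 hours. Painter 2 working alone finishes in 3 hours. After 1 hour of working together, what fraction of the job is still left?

Combined rate: 1/48 + 1/3 = (1 + 16)/48 = 17/48 per hour.
In 1 hour they complete 1·17/48 = 17/48 of the job.
So 31/48 remains.

31/48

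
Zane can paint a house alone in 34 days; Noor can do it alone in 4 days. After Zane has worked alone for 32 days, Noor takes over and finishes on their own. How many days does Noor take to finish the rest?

In 32 days Zane does 32/34 = 16/17 of the job, leaving 1/17.
Noor works at 1/4 per day, so finishing takes 1/17 ÷ 1/4 = 4/17 days.

4/17 days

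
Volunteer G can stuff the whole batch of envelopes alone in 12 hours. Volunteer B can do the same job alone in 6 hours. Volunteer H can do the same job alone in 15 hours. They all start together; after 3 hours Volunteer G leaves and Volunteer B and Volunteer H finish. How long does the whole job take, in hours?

45/14 hours

In the first 3 hours the combined rate is 19/60, so 19/20 of the job is done, leaving 1/20.
After Volunteer G leaves the rate is 7/30 per hour; the remaining 1/20 takes 3/14 hours.
Total = 3 + 3/14 = 45/14 hours.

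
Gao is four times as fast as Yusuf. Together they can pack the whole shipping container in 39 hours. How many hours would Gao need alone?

195/4 hours

Let Yusuf's rate be r; then Gao's rate is 4r, so together (4 + 1)r = 5r = 1/39.
Thus r = 1/195 per hour.
Yusuf alone: 195 hours; Gao alone: 195/4 hours.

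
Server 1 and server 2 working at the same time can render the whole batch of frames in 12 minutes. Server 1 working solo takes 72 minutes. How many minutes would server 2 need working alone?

72/5 minutes

Combined rate is 1/12 per minute.
Known contribution: 1/72 per minute.
So server 2's rate is 1/12 − 1/72 = 5/72, meaning 72/5 minutes alone.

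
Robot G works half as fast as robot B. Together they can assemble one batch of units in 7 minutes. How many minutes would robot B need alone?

Let robot B's rate be r; then robot G's rate is (1/2)r, so together (1/2 + 1)r = (3/2)r = 1/7.
Thus r = 2/21 per minute.
Robot B alone: 21/2 minutes; robot G alone: 21 minutes.

21/2 minutes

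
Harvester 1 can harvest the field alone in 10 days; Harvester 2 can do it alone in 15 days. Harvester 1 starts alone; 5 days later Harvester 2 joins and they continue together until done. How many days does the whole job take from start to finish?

8 days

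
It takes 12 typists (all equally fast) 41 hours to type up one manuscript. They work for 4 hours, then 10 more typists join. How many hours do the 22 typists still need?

222/11 hours

One typist does 1/492 of the job per hour.
After 4 hours with 12 typists, 4/41 is done (37/41 left).
With 22 typists the rate is 22/492 = 11/246, so the rest takes 37/41 ÷ 11/246 = 222/11 hours.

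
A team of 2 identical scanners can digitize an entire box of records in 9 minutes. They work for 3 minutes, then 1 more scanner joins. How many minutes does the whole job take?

One scanner does 1/18 of the job per minute.
After 3 minutes with 2 scanners, 1/3 is done (2/3 left).
With 3 scanners the rate is 3/18 = 1/6, so the rest takes 2/3 ÷ 1/6 = 4 minutes.
Total = 3 + 4 = 7 minutes.

7 minutes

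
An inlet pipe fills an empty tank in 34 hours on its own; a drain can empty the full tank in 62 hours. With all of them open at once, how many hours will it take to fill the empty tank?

Net rate = 1/34 − 1/62 = (31 − 17)/1054 = 14/1054 = 7/527 per hour.
Filling time = 1 ÷ (7/527) = 527/7 hours.

527/7 hours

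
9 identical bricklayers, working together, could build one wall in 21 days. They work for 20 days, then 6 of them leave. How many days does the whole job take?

One bricklayer does 1/189 of the job per day.
After 20 days with 9 bricklayers, 20/21 is done (1/21 left).
With 3 bricklayers the rate is 3/189 = 1/63, so the rest takes 1/21 ÷ 1/63 = 3 days.
Total = 20 + 3 = 23 days.

23 days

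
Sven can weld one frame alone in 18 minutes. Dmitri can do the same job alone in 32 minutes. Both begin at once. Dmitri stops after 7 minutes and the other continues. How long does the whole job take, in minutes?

225/16 minutes

In the first 7 minutes the combined rate is 25/288, so 175/288 of the job is done, leaving 113/288.
After Dmitri leaves the rate is 1/18 per minute; the remaining 113/288 takes 113/16 minutes.
Total = 7 + 113/16 = 225/16 minutes.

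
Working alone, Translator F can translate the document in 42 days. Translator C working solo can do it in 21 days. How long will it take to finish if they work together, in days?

Combined rate: 1/42 + 1/21 = (1 + 2)/42 = 3/42 = 1/14 per day.
Time = 1 ÷ (1/14) = 14 days.

14 days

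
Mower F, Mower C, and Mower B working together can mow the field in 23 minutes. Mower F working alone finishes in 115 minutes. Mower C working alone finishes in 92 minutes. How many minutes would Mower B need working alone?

460/11 minutes

Combined rate is 1/23 per minute.
Known contribution: 1/115 + 1/92 = (4 + 5)/460 = 9/460 per minute.
So Mower B's rate is 1/23 − 9/460 = 11/460, meaning 460/11 minutes alone.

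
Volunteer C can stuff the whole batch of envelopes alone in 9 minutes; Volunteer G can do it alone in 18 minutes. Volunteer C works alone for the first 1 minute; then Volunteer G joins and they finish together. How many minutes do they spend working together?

16/3 minutes

In 1 minute Volunteer C does 1/9 of the job, leaving 8/9.
Volunteer C and Volunteer G together work at 1/6 per minute, so finishing takes 8/9 ÷ 1/6 = 16/3 minutes.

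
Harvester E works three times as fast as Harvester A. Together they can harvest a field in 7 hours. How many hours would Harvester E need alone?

Let Harvester A's rate be r; then Harvester E's rate is 3r, so together (3 + 1)r = 4r = 1/7.
Thus r = 1/28 per hour.
Harvester A alone: 28 hours; Harvester E alone: 28/3 hours.

28/3 hours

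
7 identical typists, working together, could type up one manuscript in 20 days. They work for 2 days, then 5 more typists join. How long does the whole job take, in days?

25/2 days

One typist does 1/140 of the job per day.
After 2 days with 7 typists, 1/10 is done (9/10 left).
With 12 typists the rate is 12/140 = 3/35, so the rest takes 9/10 ÷ 3/35 = 21/2 days.
Total = 2 + 21/2 = 25/2 days.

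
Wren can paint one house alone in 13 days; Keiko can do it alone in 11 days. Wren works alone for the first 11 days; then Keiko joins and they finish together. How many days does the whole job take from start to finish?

143/12 days

In 11 days Wren does 11/13 of the job, leaving 2/13.
Wren and Keiko together work at 24/143 per day, so finishing takes 2/13 ÷ 24/143 = 11/12 days.
Total time = 11 + 11/12 = 143/12 days.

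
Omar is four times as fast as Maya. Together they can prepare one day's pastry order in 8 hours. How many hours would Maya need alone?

40 hours

Let Maya's rate be r; then Omar's rate is 4r, so together (4 + 1)r = 5r = 1/8.
Thus r = 1/40 per hour.
Maya alone: 40 hours; Omar alone: 10 hours.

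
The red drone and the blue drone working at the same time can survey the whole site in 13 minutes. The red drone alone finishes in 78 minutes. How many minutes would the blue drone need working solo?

78/5 minutes

Combined rate is 1/13 per minute.
Known contribution: 1/78 per minute.
So the blue drone's rate is 1/13 − 1/78 = 5/78, meaning 78/5 minutes alone.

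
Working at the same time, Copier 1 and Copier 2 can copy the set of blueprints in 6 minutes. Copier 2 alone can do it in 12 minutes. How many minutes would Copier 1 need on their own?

Combined rate is 1/6 per minute.
Known contribution: 1/12 per minute.
So Copier 1's rate is 1/6 − 1/12 = 1/12, meaning 12 minutes alone.

12 minutes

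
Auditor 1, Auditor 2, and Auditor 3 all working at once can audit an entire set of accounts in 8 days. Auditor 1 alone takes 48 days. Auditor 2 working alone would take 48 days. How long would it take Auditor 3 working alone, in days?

Combined rate is 1/8 per day.
Known contribution: 1/48 + 1/48 = (1 + 1)/48 = 2/48 = 1/24 per day.
So Auditor 3's rate is 1/8 − 1/24 = 1/12, meaning 12 days alone.

12 days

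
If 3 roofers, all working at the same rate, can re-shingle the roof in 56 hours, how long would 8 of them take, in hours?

21 hours

Total work is 3·56 = 168 roofer-hours.
With 8 roofers: 168/8 = 21 hours.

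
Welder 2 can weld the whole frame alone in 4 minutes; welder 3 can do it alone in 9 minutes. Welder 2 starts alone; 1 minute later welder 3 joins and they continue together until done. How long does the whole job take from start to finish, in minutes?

40/13 minutes

In 1 minute welder 2 does 1/4 of the job, leaving 3/4.
Welder 2 and welder 3 together work at 13/36 per minute, so finishing takes 3/4 ÷ 13/36 = 27/13 minutes.
Total time = 1 + 27/13 = 40/13 minutes.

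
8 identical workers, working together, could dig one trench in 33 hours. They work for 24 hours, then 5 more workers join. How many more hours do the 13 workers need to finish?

One worker does 1/264 of the job per hour.
After 24 hours with 8 workers, 8/11 is done (3/11 left).
With 13 workers the rate is 13/264, so the rest takes 3/11 ÷ 13/264 = 72/13 hours.

72/13 hours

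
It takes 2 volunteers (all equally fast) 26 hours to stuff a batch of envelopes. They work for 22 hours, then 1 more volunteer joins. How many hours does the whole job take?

One volunteer does 1/52 of the job per hour.
After 22 hours with 2 volunteers, 11/13 is done (2/13 left).
With 3 volunteers the rate is 3/52, so the rest takes 2/13 ÷ 3/52 = 8/3 hours.
Total = 22 + 8/3 = 74/3 hours.

74/3 hours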